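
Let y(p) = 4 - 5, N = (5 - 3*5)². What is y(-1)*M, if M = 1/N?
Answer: -1/100 ≈ -0.010000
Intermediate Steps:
N = 100 (N = (5 - 15)² = (-10)² = 100)
y(p) = -1
M = 1/100 ≈ 0.010000
y(-1)*M = -1*1/100 = -1/100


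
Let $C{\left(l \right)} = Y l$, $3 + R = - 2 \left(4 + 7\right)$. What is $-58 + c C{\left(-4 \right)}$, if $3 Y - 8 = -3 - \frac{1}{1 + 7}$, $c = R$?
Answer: $\frac{209}{2} \approx 104.5$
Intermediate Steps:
$R = -25$ ($R = -3 - 2 \left(4 + 7\right) = -3 - 22 = -25$)
$c = -25$
$Y = \frac{13}{8}$ ($Y = \frac{8}{3} + \frac{-3 - \frac{1}{1 + 7}}{3} = \frac{8}{3} + \frac{-3 - \frac{1}{8}}{3} = \frac{8}{3} + \frac{1}{3} \left(- \frac{25}{8}\right) = \frac{8}{3} - \frac{25}{24} = \frac{13}{8} \approx 1.625$)
$C{\left(l \right)} = \frac{13 l}{8}$
$-58 + c C{\left(-4 \right)} = -58 - 25 \cdot \frac{13}{8} \left(-4\right) = -58 - - \frac{325}{2} = -58 + \frac{325}{2} = \frac{209}{2}$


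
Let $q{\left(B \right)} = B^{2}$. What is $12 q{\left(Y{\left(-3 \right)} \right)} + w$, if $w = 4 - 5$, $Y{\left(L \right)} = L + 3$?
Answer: $-1$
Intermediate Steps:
$Y{\left(L \right)} = 3 + L$
$w = -1$
$12 q{\left(Y{\left(-3 \right)} \right)} + w = 12 \left(3 - 3\right)^{2} - 1 = 12 \cdot 0^{2} - 1 = 12 \cdot 0 - 1 = 0 - 1 = -1$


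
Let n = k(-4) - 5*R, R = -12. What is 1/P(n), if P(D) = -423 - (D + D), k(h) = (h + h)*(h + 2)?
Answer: -1/575 ≈ -0.0017391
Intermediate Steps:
k(h) = 2*h*(2 + h) (k(h) = (2*h)*(2 + h) = 2*h*(2 + h))
n = 76 (n = 2*(-4)*(2 - 4) - 5*(-12) = 2*(-4)*(-2) + 60 = 16 + 60 = 76)
P(D) = -423 - 2*D
1/P(n) = 1/(-423 - 2*76) = 1/(-423 - 152) = 1/(-575) = -1/575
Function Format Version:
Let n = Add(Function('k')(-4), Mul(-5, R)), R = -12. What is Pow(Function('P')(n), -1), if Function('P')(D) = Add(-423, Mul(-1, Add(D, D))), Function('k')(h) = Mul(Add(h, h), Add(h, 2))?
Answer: Rational(-1, 575) ≈ -0.0017391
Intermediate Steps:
Function('k')(h) = Mul(2, h, Add(2, h)) (Function('k')(h) = Mul(Mul(2, h), Add(2, h)) = Mul(2, h, Add(2, h)))
n = 76 (n = Add(Mul(2, -4, Add(2, -4)), Mul(-5, -12)) = Add(Mul(2, -4, -2), 60) = Add(16, 60) = 76)
Function('P')(D) = Add(-423, Mul(-2, D)) (Function('P')(D) = Add(-423, Mul(-1, Mul(2, D))) = Add(-423, Mul(-2, D)))
Pow(Function('P')(n), -1) = Pow(Add(-423, Mul(-2, 76)), -1) = Pow(Add(-423, -152), -1) = Pow(-575, -1) = Rational(-1, 575)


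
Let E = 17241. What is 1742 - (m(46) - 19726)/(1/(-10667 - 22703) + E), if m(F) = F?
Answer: 1002885359998/575332169 ≈ 1743.1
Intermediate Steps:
1742 - (m(46) - 19726)/(1/(-10667 - 22703) + E) = 1742 - (46 - 19726)/(1/(-10667 - 22703) + 17241) = 1742 - (-19680)/(1/(-33370) + 17241) = 1742 - (-19680)/(-1/33370 + 17241) = 1742 - (-19680)/575332169/33370 = 1742 - (-19680)*33370/575332169 = 1742 - 1*(-656721600/575332169) = 1742 + 656721600/575332169 = 1002885359998/575332169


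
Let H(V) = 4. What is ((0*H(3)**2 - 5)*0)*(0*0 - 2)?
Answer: 0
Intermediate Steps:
((0*H(3)**2 - 5)*0)*(0*0 - 2) = ((0*4**2 - 5)*0)*(0*0 - 2) = ((0*16 - 5)*0)*(0 - 2) = ((0 - 5)*0)*(-2) = -5*0*(-2) = 0*(-2) = 0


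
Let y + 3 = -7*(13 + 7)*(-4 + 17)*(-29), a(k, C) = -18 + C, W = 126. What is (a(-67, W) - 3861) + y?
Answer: 49024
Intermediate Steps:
y = 52777 (y = -3 - 7*(13 + 7)*(-4 + 17)*(-29) = -3 - 140*13*(-29) = -3 - 7*260*(-29) = -3 - 1820*(-29) = -3 + 52780 = 52777)
(a(-67, W) - 3861) + y = ((-18 + 126) - 3861) + 52777 = (108 - 3861) + 52777 = -3753 + 52777 = 49024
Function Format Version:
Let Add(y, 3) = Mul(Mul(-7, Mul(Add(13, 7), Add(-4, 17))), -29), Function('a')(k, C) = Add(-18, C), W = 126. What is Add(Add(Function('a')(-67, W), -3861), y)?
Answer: 49024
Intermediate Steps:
y = 52777 (y = Add(-3, Mul(Mul(-7, Mul(Add(13, 7), Add(-4, 17))), -29)) = Add(-3, Mul(Mul(-7, Mul(20, 13)), -29)) = Add(-3, Mul(Mul(-7, 260), -29)) = Add(-3, Mul(-1820, -29)) = Add(-3, 52780) = 52777)
Add(Add(Function('a')(-67, W), -3861), y) = Add(Add(Add(-18, 126), -3861), 52777) = Add(Add(108, -3861), 52777) = Add(-3753, 52777) = 49024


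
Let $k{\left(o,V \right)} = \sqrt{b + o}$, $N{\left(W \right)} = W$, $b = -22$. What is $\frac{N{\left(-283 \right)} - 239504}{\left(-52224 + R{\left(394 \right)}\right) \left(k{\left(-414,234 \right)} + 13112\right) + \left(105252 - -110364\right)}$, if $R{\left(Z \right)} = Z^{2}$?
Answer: $- \frac{10122825212235}{57029988900316762} + \frac{6175234611 i \sqrt{109}}{228119955601267048} \approx -0.0001775 + 2.8262 \cdot 10^{-7} i$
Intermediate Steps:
$k{\left(o,V \right)} = \sqrt{-22 + o}$
$\frac{N{\left(-283 \right)} - 239504}{\left(-52224 + R{\left(394 \right)}\right) \left(k{\left(-414,234 \right)} + 13112\right) + \left(105252 - -110364\right)} = \frac{-283 - 239504}{\left(-52224 + 394^{2}\right) \left(\sqrt{-22 - 414} + 13112\right) + \left(105252 - -110364\right)} = - \frac{239787}{\left(-52224 + 155236\right) \left(\sqrt{-436} + 13112\right) + \left(105252 + 110364\right)} = - \frac{239787}{103012 \left(2 i \sqrt{109} + 13112\right) + 215616} = - \frac{239787}{103012 \left(13112 + 2 i \sqrt{109}\right) + 215616} = - \frac{239787}{\left(1350693344 + 206024 i \sqrt{109}\right) + 215616} = - \frac{239787}{1350908960 + 206024 i \sqrt{109}}$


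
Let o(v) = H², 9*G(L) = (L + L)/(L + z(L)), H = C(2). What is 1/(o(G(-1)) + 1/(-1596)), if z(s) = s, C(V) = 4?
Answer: 1596/25535 ≈ 0.062502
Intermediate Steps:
H = 4
G(L) = ⅑ (G(L) = ((L + L)/(L + L))/9 = ((2*L)/((2*L)))/9 = ((2*L)*(1/(2*L)))/9 = (⅑)*1 = ⅑)
o(v) = 16 (o(v) = 4² = 16)
1/(o(G(-1)) + 1/(-1596)) = 1/(16 + 1/(-1596)) = 1/(16 - 1/1596) = 1/(25535/1596) = 1596/25535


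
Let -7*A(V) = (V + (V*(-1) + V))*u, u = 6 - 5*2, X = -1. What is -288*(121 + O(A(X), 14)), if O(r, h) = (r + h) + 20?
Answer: -311328/7 ≈ -44475.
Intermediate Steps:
u = -4 (u = 6 - 10 = -4)
A(V) = 4*V/7 (A(V) = -(V + (V*(-1) + V))*(-4)/7 = -(V + (-V + V))*(-4)/7 = -(V + 0)*(-4)/7 = -V*(-4)/7 = -(-4)*V/7 = 4*V/7)
O(r, h) = 20 + h + r (O(r, h) = (h + r) + 20 = 20 + h + r)
-288*(121 + O(A(X), 14)) = -288*(121 + (20 + 14 + (4/7)*(-1))) = -288*(121 + (20 + 14 - 4/7)) = -288*(121 + 234/7) = -288*1081/7 = -311328/7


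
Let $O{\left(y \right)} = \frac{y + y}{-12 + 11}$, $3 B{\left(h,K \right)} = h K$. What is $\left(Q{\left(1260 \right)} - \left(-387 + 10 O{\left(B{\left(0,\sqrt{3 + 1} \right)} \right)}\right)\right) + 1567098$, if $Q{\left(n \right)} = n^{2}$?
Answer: $3155085$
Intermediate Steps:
$B{\left(h,K \right)} = \frac{K h}{3}$ ($B{\left(h,K \right)} = \frac{h K}{3} = \frac{K h}{3}$)
$O{\left(y \right)} = - 2 y$ ($O{\left(y \right)} = \frac{2 y}{-1} = 2 y \left(-1\right) = - 2 y$)
$\left(Q{\left(1260 \right)} - \left(-387 + 10 O{\left(B{\left(0,\sqrt{3 + 1} \right)} \right)}\right)\right) + 1567098 = \left(1260^{2} + \left(- 10 \left(- 2 \cdot \frac{1}{3} \sqrt{3 + 1} \cdot 0\right) + 387\right)\right) + 1567098 = \left(1587600 + \left(- 10 \left(- 2 \cdot \frac{1}{3} \sqrt{4} \cdot 0\right) + 387\right)\right) + 1567098 = \left(1587600 + \left(- 10 \left(- 2 \cdot \frac{1}{3} \cdot 2 \cdot 0\right) + 387\right)\right) + 1567098 = \left(1587600 + \left(- 10 \left(\left(-2\right) 0\right) + 387\right)\right) + 1567098 = \left(1587600 + \left(\left(-10\right) 0 + 387\right)\right) + 1567098 = \left(1587600 + \left(0 + 387\right)\right) + 1567098 = \left(1587600 + 387\right) + 1567098 = 1587987 + 1567098 = 3155085$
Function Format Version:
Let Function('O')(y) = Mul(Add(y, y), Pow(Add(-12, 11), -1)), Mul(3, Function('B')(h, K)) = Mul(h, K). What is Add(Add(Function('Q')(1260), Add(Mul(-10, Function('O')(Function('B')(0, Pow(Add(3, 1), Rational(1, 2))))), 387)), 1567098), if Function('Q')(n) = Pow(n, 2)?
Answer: 3155085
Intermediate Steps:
Function('B')(h, K) = Mul(Rational(1, 3), K, h) (Function('B')(h, K) = Mul(Rational(1, 3), Mul(h, K)) = Mul(Rational(1, 3), Mul(K, h)) = Mul(Rational(1, 3), K, h))
Function('O')(y) = Mul(-2, y) (Function('O')(y) = Mul(Mul(2, y), Pow(-1, -1)) = Mul(Mul(2, y), -1) = Mul(-2, y))
Add(Add(Function('Q')(1260), Add(Mul(-10, Function('O')(Function('B')(0, Pow(Add(3, 1), Rational(1, 2))))), 387)), 1567098) = Add(Add(Pow(1260, 2), Add(Mul(-10, Mul(-2, Mul(Rational(1, 3), Pow(Add(3, 1), Rational(1, 2)), 0))), 387)), 1567098) = Add(Add(1587600, Add(Mul(-10, Mul(-2, Mul(Rational(1, 3), Pow(4, Rational(1, 2)), 0))), 387)), 1567098) = Add(Add(1587600, Add(Mul(-10, Mul(-2, Mul(Rational(1, 3), 2, 0))), 387)), 1567098) = Add(Add(1587600, Add(Mul(-10, Mul(-2, 0)), 387)), 1567098) = Add(Add(1587600, Add(Mul(-10, 0), 387)), 1567098) = Add(Add(1587600, Add(0, 387)), 1567098) = Add(Add(1587600, 387), 1567098) = Add(1587987, 1567098) = 3155085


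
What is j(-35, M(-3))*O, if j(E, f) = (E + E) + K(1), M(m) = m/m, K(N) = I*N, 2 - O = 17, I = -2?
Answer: 1080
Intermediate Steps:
O = -15 (O = 2 - 1*17 = 2 - 17 = -15)
K(N) = -2*N
M(m) = 1
j(E, f) = -2 + 2*E (j(E, f) = (E + E) - 2*1 = 2*E - 2 = -2 + 2*E)
j(-35, M(-3))*O = (-2 + 2*(-35))*(-15) = (-2 - 70)*(-15) = -72*(-15) = 1080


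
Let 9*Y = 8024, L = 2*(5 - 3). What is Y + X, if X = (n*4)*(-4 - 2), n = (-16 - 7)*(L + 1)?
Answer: 32864/9 ≈ 3651.6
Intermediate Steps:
L = 4 (L = 2*2 = 4)
Y = 8024/9 (Y = (⅑)*8024 = 8024/9 ≈ 891.56)
n = -115 (n = (-16 - 7)*(4 + 1) = -23*5 = -115)
X = 2760 (X = (-115*4)*(-4 - 2) = -460*(-6) = 2760)
Y + X = 8024/9 + 2760 = 32864/9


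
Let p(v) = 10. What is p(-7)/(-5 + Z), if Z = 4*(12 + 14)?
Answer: 10/99 ≈ 0.10101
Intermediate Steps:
Z = 104 (Z = 4*26 = 104)
p(-7)/(-5 + Z) = 10/(-5 + 104) = 10/99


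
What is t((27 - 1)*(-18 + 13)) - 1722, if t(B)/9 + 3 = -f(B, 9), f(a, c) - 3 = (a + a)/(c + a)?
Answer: -217236/121 ≈ -1795.3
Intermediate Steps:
f(a, c) = 3 + 2*a/(a + c) (f(a, c) = 3 + (a + a)/(c + a) = 3 + (2*a)/(a + c) = 3 + 2*a/(a + c))
t(B) = -27 - 9*(27 + 5*B)/(9 + B) (t(B) = -27 + 9*(-(3*9 + 5*B)/(B + 9)) = -27 + 9*(-(27 + 5*B)/(9 + B)) = -27 - 9*(27 + 5*B)/(9 + B))
t((27 - 1)*(-18 + 13)) - 1722 = 18*(-27 - 4*(27 - 1)*(-18 + 13))/(9 + (27 - 1)*(-18 + 13)) - 1722 = 18*(-27 - 104*(-5))/(9 + 26*(-5)) - 1722 = 18*(-27 - 4*(-130))/(9 - 130) - 1722 = 18*(-27 + 520)/(-121) - 1722 = 18*(-1/121)*493 - 1722 = -8874/121 - 1722 = -217236/121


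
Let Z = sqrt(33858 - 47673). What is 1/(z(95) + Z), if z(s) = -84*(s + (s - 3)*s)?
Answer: -16492/12239373187 - I*sqrt(1535)/183590597805 ≈ -1.3475e-6 - 2.134e-10*I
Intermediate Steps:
z(s) = -84*s - 84*s*(-3 + s) (z(s) = -84*(s + (-3 + s)*s) = -84*(s + s*(-3 + s)) = -84*s - 84*s*(-3 + s))
Z = 3*I*sqrt(1535) (Z = sqrt(-13815) = 3*I*sqrt(1535) ≈ 117.54*I)
1/(z(95) + Z) = 1/(84*95*(2 - 1*95) + 3*I*sqrt(1535)) = 1/(84*95*(2 - 95) + 3*I*sqrt(1535)) = 1/(84*95*(-93) + 3*I*sqrt(1535)) = 1/(-742140 + 3*I*sqrt(1535))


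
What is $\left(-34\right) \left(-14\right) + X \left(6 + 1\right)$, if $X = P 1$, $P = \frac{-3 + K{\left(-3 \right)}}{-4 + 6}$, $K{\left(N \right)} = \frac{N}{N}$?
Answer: $469$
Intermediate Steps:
$K{\left(N \right)} = 1$
$P = -1$ ($P = \frac{-3 + 1}{-4 + 6} = - \frac{2}{2} = \left(-2\right) \frac{1}{2} = -1$)
$X = -1$ ($X = \left(-1\right) 1 = -1$)
$\left(-34\right) \left(-14\right) + X \left(6 + 1\right) = \left(-34\right) \left(-14\right) - \left(6 + 1\right) = 476 - 7 = 469$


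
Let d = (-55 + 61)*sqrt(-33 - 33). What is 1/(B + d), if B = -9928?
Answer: -1241/12320945 - 3*I*sqrt(66)/49283780 ≈ -0.00010072 - 4.9453e-7*I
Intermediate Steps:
d = 6*I*sqrt(66) (d = 6*sqrt(-66) = 6*(I*sqrt(66)) = 6*I*sqrt(66) ≈ 48.744*I)
1/(B + d) = 1/(-9928 + 6*I*sqrt(66))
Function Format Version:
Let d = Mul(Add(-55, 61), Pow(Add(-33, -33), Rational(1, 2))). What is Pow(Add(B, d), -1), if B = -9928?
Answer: Add(Rational(-1241, 12320945), Mul(Rational(-3, 49283780), I, Pow(66, Rational(1, 2)))) ≈ Add(-0.00010072, Mul(-4.9453e-7, I))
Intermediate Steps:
d = Mul(6, I, Pow(66, Rational(1, 2))) (d = Mul(6, Pow(-66, Rational(1, 2))) = Mul(6, Mul(I, Pow(66, Rational(1, 2)))) = Mul(6, I, Pow(66, Rational(1, 2))) ≈ Mul(48.744, I))
Pow(Add(B, d), -1) = Pow(Add(-9928, Mul(6, I, Pow(66, Rational(1, 2)))), -1)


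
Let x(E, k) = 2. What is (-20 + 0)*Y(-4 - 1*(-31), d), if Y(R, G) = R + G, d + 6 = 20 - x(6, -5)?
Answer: -780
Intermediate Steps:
d = 12 (d = -6 + (20 - 1*2) = -6 + (20 - 2) = -6 + 18 = 12)
Y(R, G) = G + R
(-20 + 0)*Y(-4 - 1*(-31), d) = (-20 + 0)*(12 + (-4 - 1*(-31))) = -20*(12 + (-4 + 31)) = -20*(12 + 27) = -20*39 = -780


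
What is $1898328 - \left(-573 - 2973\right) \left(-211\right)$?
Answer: $1150122$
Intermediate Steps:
$1898328 - \left(-573 - 2973\right) \left(-211\right) = 1898328 - \left(-3546\right) \left(-211\right) = 1898328 - 748206 = 1150122$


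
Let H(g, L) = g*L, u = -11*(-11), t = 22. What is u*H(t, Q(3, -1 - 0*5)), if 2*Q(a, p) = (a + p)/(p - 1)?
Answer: -1331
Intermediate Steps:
u = 121
Q(a, p) = (a + p)/(2*(-1 + p)) (Q(a, p) = ((a + p)/(p - 1))/2 = ((a + p)/(-1 + p))/2 = (a + p)/(2*(-1 + p)))
H(g, L) = L*g
u*H(t, Q(3, -1 - 0*5)) = 121*(((3 + (-1 - 0*5))/(2*(-1 + (-1 - 0*5))))*22) = 121*(((3 + (-1 - 1*0))/(2*(-1 + (-1 - 1*0))))*22) = 121*(((3 + (-1 + 0))/(2*(-1 + (-1 + 0))))*22) = 121*(((3 - 1)/(2*(-1 - 1)))*22) = 121*(((½)*2/(-2))*22) = 121*(((½)*(-½)*2)*22) = 121*(-½*22) = 121*(-11) = -1331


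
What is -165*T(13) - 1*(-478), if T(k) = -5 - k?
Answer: 3448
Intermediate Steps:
-165*T(13) - 1*(-478) = -165*(-5 - 1*13) - 1*(-478) = -165*(-5 - 13) + 478 = -165*(-18) + 478 = 2970 + 478 = 3448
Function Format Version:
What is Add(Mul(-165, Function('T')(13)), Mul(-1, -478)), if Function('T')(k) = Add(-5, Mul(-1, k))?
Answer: 3448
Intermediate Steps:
Add(Mul(-165, Function('T')(13)), Mul(-1, -478)) = Add(Mul(-165, Add(-5, Mul(-1, 13))), Mul(-1, -478)) = Add(Mul(-165, Add(-5, -13)), 478) = Add(Mul(-165, -18), 478) = Add(2970, 478) = 3448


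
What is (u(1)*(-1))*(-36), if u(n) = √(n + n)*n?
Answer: 36*√2 ≈ 50.912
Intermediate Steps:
u(n) = √2*n^(3/2) (u(n) = √(2*n)*n = (√2*√n)*n = √2*n^(3/2))
(u(1)*(-1))*(-36) = ((√2*1^(3/2))*(-1))*(-36) = ((√2*1)*(-1))*(-36) = (√2*(-1))*(-36) = -√2*(-36) = 36*√2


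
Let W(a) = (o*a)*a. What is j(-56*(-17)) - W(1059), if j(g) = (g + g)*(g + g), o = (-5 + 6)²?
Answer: 2503735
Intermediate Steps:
o = 1 (o = 1² = 1)
W(a) = a² (W(a) = (1*a)*a = a*a = a²)
j(g) = 4*g² (j(g) = (2*g)*(2*g) = 4*g²)
j(-56*(-17)) - W(1059) = 4*(-56*(-17))² - 1*1059² = 4*952² - 1*1121481 = 4*906304 - 1121481 = 3625216 - 1121481 = 2503735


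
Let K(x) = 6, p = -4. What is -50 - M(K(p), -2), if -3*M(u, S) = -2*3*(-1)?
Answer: -48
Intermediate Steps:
M(u, S) = -2 (M(u, S) = -(-2*3)*(-1)/3 = -(-2)*(-1) = -1/3*6 = -2)
-50 - M(K(p), -2) = -50 - 1*(-2) = -50 + 2 = -48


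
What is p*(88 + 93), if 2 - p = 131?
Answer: -23349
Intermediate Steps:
p = -129 (p = 2 - 1*131 = 2 - 131 = -129)
p*(88 + 93) = -129*(88 + 93) = -129*181 = -23349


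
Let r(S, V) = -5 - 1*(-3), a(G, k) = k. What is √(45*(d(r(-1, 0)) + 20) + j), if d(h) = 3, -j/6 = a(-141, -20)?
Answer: √1155 ≈ 33.985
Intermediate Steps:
r(S, V) = -2 (r(S, V) = -5 + 3 = -2)
j = 120 (j = -6*(-20) = 120)
√(45*(d(r(-1, 0)) + 20) + j) = √(45*(3 + 20) + 120) = √(45*23 + 120) = √(1035 + 120) = √1155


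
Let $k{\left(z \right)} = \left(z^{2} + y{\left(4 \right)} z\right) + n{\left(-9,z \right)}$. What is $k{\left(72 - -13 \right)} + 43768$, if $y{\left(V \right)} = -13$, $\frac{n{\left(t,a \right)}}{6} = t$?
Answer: $49834$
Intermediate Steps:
$n{\left(t,a \right)} = 6 t$
$k{\left(z \right)} = -54 + z^{2} - 13 z$ ($k{\left(z \right)} = \left(z^{2} - 13 z\right) + 6 \left(-9\right) = \left(z^{2} - 13 z\right) - 54 = -54 + z^{2} - 13 z$)
$k{\left(72 - -13 \right)} + 43768 = \left(-54 + \left(72 - -13\right)^{2} - 13 \left(72 - -13\right)\right) + 43768 = \left(-54 + \left(72 + 13\right)^{2} - 13 \left(72 + 13\right)\right) + 43768 = \left(-54 + 85^{2} - 1105\right) + 43768 = \left(-54 + 7225 - 1105\right) + 43768 = 6066 + 43768 = 49834$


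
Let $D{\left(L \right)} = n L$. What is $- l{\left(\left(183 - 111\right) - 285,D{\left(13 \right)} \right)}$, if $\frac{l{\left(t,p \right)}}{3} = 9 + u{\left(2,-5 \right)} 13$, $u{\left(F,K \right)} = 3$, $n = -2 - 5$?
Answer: $-144$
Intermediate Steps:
$n = -7$
$D{\left(L \right)} = - 7 L$
$l{\left(t,p \right)} = 144$ ($l{\left(t,p \right)} = 3 \left(9 + 3 \cdot 13\right) = 3 \left(9 + 39\right) = 3 \cdot 48 = 144$)
$- l{\left(\left(183 - 111\right) - 285,D{\left(13 \right)} \right)} = \left(-1\right) 144 = -144$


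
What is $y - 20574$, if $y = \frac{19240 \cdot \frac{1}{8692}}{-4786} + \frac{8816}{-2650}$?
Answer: $- \frac{2675046884379}{129999725} \approx -20577.0$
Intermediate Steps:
$y = - \frac{432542229}{129999725}$ ($y = 19240 \cdot \frac{1}{8692} \left(- \frac{1}{4786}\right) + 8816 \left(- \frac{1}{2650}\right) = \frac{4810}{2173} \left(- \frac{1}{4786}\right) - \frac{4408}{1325} = - \frac{2405}{5199989} - \frac{4408}{1325} = - \frac{432542229}{129999725} \approx -3.3273$)
$y - 20574 = - \frac{432542229}{129999725} - 20574 = - \frac{2675046884379}{129999725}$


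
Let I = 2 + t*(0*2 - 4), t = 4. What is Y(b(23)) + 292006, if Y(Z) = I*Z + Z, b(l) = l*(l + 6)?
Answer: 283335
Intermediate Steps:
b(l) = l*(6 + l)
I = -14 (I = 2 + 4*(0*2 - 4) = 2 + 4*(0 - 4) = 2 + 4*(-4) = 2 - 16 = -14)
Y(Z) = -13*Z (Y(Z) = -14*Z + Z = -13*Z)
Y(b(23)) + 292006 = -299*(6 + 23) + 292006 = -299*29 + 292006 = -13*667 + 292006 = -8671 + 292006 = 283335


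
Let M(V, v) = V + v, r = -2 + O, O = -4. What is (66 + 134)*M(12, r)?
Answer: 1200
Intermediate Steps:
r = -6 (r = -2 - 4 = -6)
(66 + 134)*M(12, r) = (66 + 134)*(12 - 6) = 200*6 = 1200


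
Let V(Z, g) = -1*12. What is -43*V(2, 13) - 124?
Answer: 392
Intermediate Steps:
V(Z, g) = -12
-43*V(2, 13) - 124 = -43*(-12) - 124 = 516 - 124 = 392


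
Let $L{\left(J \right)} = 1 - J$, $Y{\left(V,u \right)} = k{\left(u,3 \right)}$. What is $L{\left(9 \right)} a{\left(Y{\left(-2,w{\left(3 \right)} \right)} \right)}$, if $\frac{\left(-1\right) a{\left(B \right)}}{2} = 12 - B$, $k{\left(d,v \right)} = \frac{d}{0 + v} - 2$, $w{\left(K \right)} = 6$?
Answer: $192$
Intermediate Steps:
$k{\left(d,v \right)} = -2 + \frac{d}{v}$ ($k{\left(d,v \right)} = \frac{d}{v} - 2 = -2 + \frac{d}{v}$)
$Y{\left(V,u \right)} = -2 + \frac{u}{3}$
$a{\left(B \right)} = -24 + 2 B$ ($a{\left(B \right)} = - 2 \left(12 - B\right) = -24 + 2 B$)
$L{\left(9 \right)} a{\left(Y{\left(-2,w{\left(3 \right)} \right)} \right)} = \left(1 - 9\right) \left(-24 + 2 \left(-2 + \frac{1}{3} \cdot 6\right)\right) = \left(1 - 9\right) \left(-24 + 2 \left(-2 + 2\right)\right) = - 8 \left(-24 + 2 \cdot 0\right) = - 8 \left(-24 + 0\right) = \left(-8\right) \left(-24\right) = 192$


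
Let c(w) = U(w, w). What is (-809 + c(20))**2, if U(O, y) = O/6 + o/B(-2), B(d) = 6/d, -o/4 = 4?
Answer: 5764801/9 ≈ 6.4053e+5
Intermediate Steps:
o = -16 (o = -4*4 = -16)
U(O, y) = 16/3 + O/6 (U(O, y) = O/6 - 16/(6/(-2)) = O*(1/6) - 16/(6*(-1/2)) = O/6 - 16/(-3) = O/6 - 16*(-1/3) = O/6 + 16/3 = 16/3 + O/6)
c(w) = 16/3 + w/6
(-809 + c(20))**2 = (-809 + (16/3 + (1/6)*20))**2 = (-809 + (16/3 + 10/3))**2 = (-809 + 26/3)**2 = (-2401/3)**2 = 5764801/9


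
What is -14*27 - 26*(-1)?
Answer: -352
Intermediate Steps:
-14*27 - 26*(-1) = -378 + 26 = -352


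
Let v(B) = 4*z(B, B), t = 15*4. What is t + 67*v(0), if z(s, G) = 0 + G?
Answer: 60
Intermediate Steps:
t = 60
z(s, G) = G
v(B) = 4*B
t + 67*v(0) = 60 + 67*(4*0) = 60 + 67*0 = 60 + 0 = 60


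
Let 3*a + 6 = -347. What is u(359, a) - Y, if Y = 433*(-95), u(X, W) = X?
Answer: 41494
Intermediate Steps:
a = -353/3 (a = -2 + (⅓)*(-347) = -2 - 347/3 = -353/3 ≈ -117.67)
Y = -41135
u(359, a) - Y = 359 - 1*(-41135) = 359 + 41135 = 41494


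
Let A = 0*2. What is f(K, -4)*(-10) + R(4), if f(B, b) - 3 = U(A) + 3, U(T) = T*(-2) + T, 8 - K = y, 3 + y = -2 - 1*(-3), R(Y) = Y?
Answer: -56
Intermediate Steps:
y = -2 (y = -3 + (-2 - 1*(-3)) = -3 + (-2 + 3) = -3 + 1 = -2)
K = 10 (K = 8 - 1*(-2) = 8 + 2 = 10)
A = 0
U(T) = -T (U(T) = -2*T + T = -T)
f(B, b) = 6 (f(B, b) = 3 + (-1*0 + 3) = 3 + (0 + 3) = 3 + 3 = 6)
f(K, -4)*(-10) + R(4) = 6*(-10) + 4 = -60 + 4 = -56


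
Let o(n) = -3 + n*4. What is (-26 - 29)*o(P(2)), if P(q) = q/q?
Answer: -55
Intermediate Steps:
P(q) = 1
o(n) = -3 + 4*n
(-26 - 29)*o(P(2)) = (-26 - 29)*(-3 + 4*1) = -55*(-3 + 4) = -55*1 = -55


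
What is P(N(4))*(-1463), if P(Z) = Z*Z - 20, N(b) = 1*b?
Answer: 5852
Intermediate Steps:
N(b) = b
P(Z) = -20 + Z² (P(Z) = Z² - 20 = -20 + Z²)
P(N(4))*(-1463) = (-20 + 4²)*(-1463) = (-20 + 16)*(-1463) = -4*(-1463) = 5852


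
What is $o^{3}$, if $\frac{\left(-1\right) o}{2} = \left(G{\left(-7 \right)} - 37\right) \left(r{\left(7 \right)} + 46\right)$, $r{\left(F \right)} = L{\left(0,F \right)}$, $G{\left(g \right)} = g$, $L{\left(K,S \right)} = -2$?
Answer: $58050510848$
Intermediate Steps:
$r{\left(F \right)} = -2$
$o = 3872$ ($o = - 2 \left(-7 - 37\right) \left(-2 + 46\right) = - 2 \left(\left(-44\right) 44\right) = \left(-2\right) \left(-1936\right) = 3872$)
$o^{3} = 3872^{3} = 58050510848$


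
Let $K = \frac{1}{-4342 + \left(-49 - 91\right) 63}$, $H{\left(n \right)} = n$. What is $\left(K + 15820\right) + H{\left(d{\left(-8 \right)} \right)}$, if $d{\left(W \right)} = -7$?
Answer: $\frac{208130705}{13162} \approx 15813.0$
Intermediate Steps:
$K = - \frac{1}{13162}$ ($K = \frac{1}{-4342 - 8820} = \frac{1}{-13162} = - \frac{1}{13162} \approx -7.5976 \cdot 10^{-5}$)
$\left(K + 15820\right) + H{\left(d{\left(-8 \right)} \right)} = \left(- \frac{1}{13162} + 15820\right) - 7 = \frac{208222839}{13162} - 7 = \frac{208130705}{13162}$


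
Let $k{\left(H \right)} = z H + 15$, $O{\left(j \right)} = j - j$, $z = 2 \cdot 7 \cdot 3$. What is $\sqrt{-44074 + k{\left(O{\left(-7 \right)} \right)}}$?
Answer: $i \sqrt{44059} \approx 209.9 i$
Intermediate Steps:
$z = 42$ ($z = 14 \cdot 3 = 42$)
$O{\left(j \right)} = 0$
$k{\left(H \right)} = 15 + 42 H$ ($k{\left(H \right)} = 42 H + 15 = 15 + 42 H$)
$\sqrt{-44074 + k{\left(O{\left(-7 \right)} \right)}} = \sqrt{-44074 + \left(15 + 42 \cdot 0\right)} = \sqrt{-44074 + \left(15 + 0\right)} = \sqrt{-44074 + 15} = \sqrt{-44059} = i \sqrt{44059}$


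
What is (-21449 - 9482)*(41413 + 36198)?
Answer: -2400585841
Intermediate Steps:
(-21449 - 9482)*(41413 + 36198) = -30931*77611 = -2400585841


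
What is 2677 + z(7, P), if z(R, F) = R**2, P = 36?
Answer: 2726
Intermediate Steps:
2677 + z(7, P) = 2677 + 7**2 = 2677 + 49 = 2726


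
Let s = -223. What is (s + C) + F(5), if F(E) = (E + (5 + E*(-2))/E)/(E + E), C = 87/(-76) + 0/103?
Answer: -85023/380 ≈ -223.74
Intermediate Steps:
C = -87/76 (C = 87*(-1/76) + 0*(1/103) = -87/76 + 0 = -87/76 ≈ -1.1447)
F(E) = (E + (5 - 2*E)/E)/(2*E) (F(E) = (E + (5 - 2*E)/E)/((2*E)) = (E + (5 - 2*E)/E)*(1/(2*E)) = (E + (5 - 2*E)/E)/(2*E))
(s + C) + F(5) = (-223 - 87/76) + (1/2)*(5 + 5**2 - 2*5)/5**2 = -17035/76 + (1/2)*(1/25)*(5 + 25 - 10) = -17035/76 + (1/2)*(1/25)*20 = -17035/76 + 2/5 = -85023/380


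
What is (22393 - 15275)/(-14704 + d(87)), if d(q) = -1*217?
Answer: -7118/14921 ≈ -0.47705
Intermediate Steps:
d(q) = -217
(22393 - 15275)/(-14704 + d(87)) = (22393 - 15275)/(-14704 - 217) = 7118/(-14921) = 7118*(-1/14921) = -7118/14921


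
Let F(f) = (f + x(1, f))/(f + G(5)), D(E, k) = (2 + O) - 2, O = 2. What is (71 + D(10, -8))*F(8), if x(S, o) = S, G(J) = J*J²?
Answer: 657/133 ≈ 4.9398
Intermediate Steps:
G(J) = J³
D(E, k) = 2 (D(E, k) = (2 + 2) - 2 = 4 - 2 = 2)
F(f) = (1 + f)/(125 + f) (F(f) = (f + 1)/(f + 5³) = (1 + f)/(f + 125) = (1 + f)/(125 + f))
(71 + D(10, -8))*F(8) = (71 + 2)*((1 + 8)/(125 + 8)) = 73*(9/133) = 657/133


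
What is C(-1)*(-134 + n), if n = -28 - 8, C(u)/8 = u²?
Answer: -1360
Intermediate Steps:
C(u) = 8*u²
n = -36
C(-1)*(-134 + n) = (8*(-1)²)*(-134 - 36) = (8*1)*(-170) = 8*(-170) = -1360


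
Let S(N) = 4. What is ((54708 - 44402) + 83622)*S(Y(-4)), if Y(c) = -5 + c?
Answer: 375712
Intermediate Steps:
((54708 - 44402) + 83622)*S(Y(-4)) = ((54708 - 44402) + 83622)*4 = (10306 + 83622)*4 = 93928*4 = 375712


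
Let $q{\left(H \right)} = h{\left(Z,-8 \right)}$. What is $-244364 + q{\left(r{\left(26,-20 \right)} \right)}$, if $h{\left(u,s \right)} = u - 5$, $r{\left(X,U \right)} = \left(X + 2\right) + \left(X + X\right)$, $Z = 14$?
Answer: $-244355$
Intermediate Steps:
$r{\left(X,U \right)} = 2 + 3 X$ ($r{\left(X,U \right)} = \left(2 + X\right) + 2 X = 2 + 3 X$)
$h{\left(u,s \right)} = -5 + u$
$q{\left(H \right)} = 9$ ($q{\left(H \right)} = -5 + 14 = 9$)
$-244364 + q{\left(r{\left(26,-20 \right)} \right)} = -244364 + 9 = -244355$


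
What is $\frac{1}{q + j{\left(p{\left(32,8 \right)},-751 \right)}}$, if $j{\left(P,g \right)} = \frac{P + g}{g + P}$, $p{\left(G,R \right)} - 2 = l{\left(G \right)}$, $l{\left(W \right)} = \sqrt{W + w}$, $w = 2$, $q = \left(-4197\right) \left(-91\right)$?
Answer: $\frac{1}{381928} \approx 2.6183 \cdot 10^{-6}$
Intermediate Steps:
$q = 381927$
$l{\left(W \right)} = \sqrt{2 + W}$ ($l{\left(W \right)} = \sqrt{W + 2} = \sqrt{2 + W}$)
$p{\left(G,R \right)} = 2 + \sqrt{2 + G}$
$j{\left(P,g \right)} = 1$ ($j{\left(P,g \right)} = \frac{P + g}{P + g} = 1$)
$\frac{1}{q + j{\left(p{\left(32,8 \right)},-751 \right)}} = \frac{1}{381927 + 1} = \frac{1}{381928}$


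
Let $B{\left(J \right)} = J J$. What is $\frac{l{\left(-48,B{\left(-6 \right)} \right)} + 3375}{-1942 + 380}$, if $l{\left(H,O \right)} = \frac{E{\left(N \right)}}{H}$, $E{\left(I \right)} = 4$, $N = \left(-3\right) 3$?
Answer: $- \frac{40499}{18744} \approx -2.1606$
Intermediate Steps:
$N = -9$
$B{\left(J \right)} = J^{2}$
$l{\left(H,O \right)} = \frac{4}{H}$
$\frac{l{\left(-48,B{\left(-6 \right)} \right)} + 3375}{-1942 + 380} = \frac{\frac{4}{-48} + 3375}{-1942 + 380} = \frac{4 \left(- \frac{1}{48}\right) + 3375}{-1562} = \left(- \frac{1}{12} + 3375\right) \left(- \frac{1}{1562}\right) = \frac{40499}{12} \left(- \frac{1}{1562}\right) = - \frac{40499}{18744}$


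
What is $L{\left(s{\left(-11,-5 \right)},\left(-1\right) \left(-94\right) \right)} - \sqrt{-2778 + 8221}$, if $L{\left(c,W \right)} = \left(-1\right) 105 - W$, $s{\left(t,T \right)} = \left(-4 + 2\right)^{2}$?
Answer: $-199 - \sqrt{5443} \approx -272.78$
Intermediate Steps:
$s{\left(t,T \right)} = 4$ ($s{\left(t,T \right)} = \left(-2\right)^{2} = 4$)
$L{\left(c,W \right)} = -105 - W$
$L{\left(s{\left(-11,-5 \right)},\left(-1\right) \left(-94\right) \right)} - \sqrt{-2778 + 8221} = \left(-105 - \left(-1\right) \left(-94\right)\right) - \sqrt{-2778 + 8221} = \left(-105 - 94\right) - \sqrt{5443} = -199 - \sqrt{5443}$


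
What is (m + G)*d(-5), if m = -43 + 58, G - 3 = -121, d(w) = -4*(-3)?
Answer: -1236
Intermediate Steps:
d(w) = 12
G = -118 (G = 3 - 121 = -118)
m = 15
(m + G)*d(-5) = (15 - 118)*12 = -103*12 = -1236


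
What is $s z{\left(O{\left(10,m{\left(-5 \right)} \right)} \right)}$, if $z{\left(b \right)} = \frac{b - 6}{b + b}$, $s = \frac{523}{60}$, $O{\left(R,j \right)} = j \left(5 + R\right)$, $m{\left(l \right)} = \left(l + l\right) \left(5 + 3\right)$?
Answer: $\frac{35041}{8000} \approx 4.3801$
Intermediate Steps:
$m{\left(l \right)} = 16 l$ ($m{\left(l \right)} = 2 l 8 = 16 l$)
$s = \frac{523}{60}$ ($s = 523 \cdot \frac{1}{60} = \frac{523}{60} \approx 8.7167$)
$z{\left(b \right)} = \frac{-6 + b}{2 b}$
$s z{\left(O{\left(10,m{\left(-5 \right)} \right)} \right)} = \frac{523 \frac{-6 + 16 \left(-5\right) \left(5 + 10\right)}{2 \cdot 16 \left(-5\right) \left(5 + 10\right)}}{60} = \frac{523 \frac{-6 - 1200}{2 \left(\left(-80\right) 15\right)}}{60} = \frac{523 \frac{-6 - 1200}{2 \left(-1200\right)}}{60} = \frac{523 \cdot \frac{1}{2} \left(- \frac{1}{1200}\right) \left(-1206\right)}{60} = \frac{523}{60} \cdot \frac{201}{400} = \frac{35041}{8000}$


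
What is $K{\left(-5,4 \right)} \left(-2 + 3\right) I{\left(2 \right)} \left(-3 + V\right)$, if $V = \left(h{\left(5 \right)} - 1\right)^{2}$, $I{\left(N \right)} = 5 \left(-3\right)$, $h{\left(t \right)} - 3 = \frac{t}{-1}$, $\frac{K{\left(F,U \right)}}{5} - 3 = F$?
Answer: $900$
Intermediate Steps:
$K{\left(F,U \right)} = 15 + 5 F$
$h{\left(t \right)} = 3 - t$ ($h{\left(t \right)} = 3 + \frac{t}{-1} = 3 + t \left(-1\right) = 3 - t$)
$I{\left(N \right)} = -15$
$V = 9$ ($V = \left(\left(3 - 5\right) - 1\right)^{2} = \left(-2 - 1\right)^{2} = \left(-3\right)^{2} = 9$)
$K{\left(-5,4 \right)} \left(-2 + 3\right) I{\left(2 \right)} \left(-3 + V\right) = \left(15 + 5 \left(-5\right)\right) \left(-2 + 3\right) \left(-15\right) \left(-3 + 9\right) = \left(15 - 25\right) 1 \left(-15\right) 6 = \left(-10\right) 1 \left(-15\right) 6 = \left(-10\right) \left(-15\right) 6 = 150 \cdot 6 = 900$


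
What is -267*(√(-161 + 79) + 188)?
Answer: -50196 - 267*I*√82 ≈ -50196.0 - 2417.8*I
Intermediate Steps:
-267*(√(-161 + 79) + 188) = -267*(√(-82) + 188) = -267*(I*√82 + 188) = -267*(188 + I*√82) = -50196 - 267*I*√82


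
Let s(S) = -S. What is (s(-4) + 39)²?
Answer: 1849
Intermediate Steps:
(s(-4) + 39)² = (-1*(-4) + 39)² = (4 + 39)² = 43² = 1849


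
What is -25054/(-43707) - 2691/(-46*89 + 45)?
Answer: 219059183/176969643 ≈ 1.2378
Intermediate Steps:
-25054/(-43707) - 2691/(-46*89 + 45) = -25054*(-1/43707) - 2691/(-4094 + 45) = 25054/43707 - 2691/(-4049) = 25054/43707 - 2691*(-1/4049) = 25054/43707 + 2691/4049 = 219059183/176969643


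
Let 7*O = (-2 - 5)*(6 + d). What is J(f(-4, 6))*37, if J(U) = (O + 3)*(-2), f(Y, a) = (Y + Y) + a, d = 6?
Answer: 666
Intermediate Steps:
f(Y, a) = a + 2*Y (f(Y, a) = 2*Y + a = a + 2*Y)
O = -12 (O = ((-2 - 5)*(6 + 6))/7 = (-7*12)/7 = (⅐)*(-84) = -12)
J(U) = 18 (J(U) = (-12 + 3)*(-2) = -9*(-2) = 18)
J(f(-4, 6))*37 = 18*37 = 666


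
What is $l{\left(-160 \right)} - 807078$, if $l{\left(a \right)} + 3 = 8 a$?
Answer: $-808361$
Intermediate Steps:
$l{\left(a \right)} = -3 + 8 a$
$l{\left(-160 \right)} - 807078 = \left(-3 + 8 \left(-160\right)\right) - 807078 = \left(-3 - 1280\right) - 807078 = -1283 - 807078 = -808361$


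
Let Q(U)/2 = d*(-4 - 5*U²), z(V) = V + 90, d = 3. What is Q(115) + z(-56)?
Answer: -396740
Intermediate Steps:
z(V) = 90 + V
Q(U) = -24 - 30*U² (Q(U) = 2*(3*(-4 - 5*U²)) = 2*(-12 - 15*U²) = -24 - 30*U²)
Q(115) + z(-56) = (-24 - 30*115²) + (90 - 56) = (-24 - 30*13225) + 34 = (-24 - 396750) + 34 = -396774 + 34 = -396740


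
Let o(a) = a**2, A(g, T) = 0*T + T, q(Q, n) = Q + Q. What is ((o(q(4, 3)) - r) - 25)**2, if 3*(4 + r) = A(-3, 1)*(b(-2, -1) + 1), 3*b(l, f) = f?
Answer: 148225/81 ≈ 1829.9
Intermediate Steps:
b(l, f) = f/3
q(Q, n) = 2*Q
A(g, T) = T (A(g, T) = 0 + T = T)
r = -34/9 (r = -4 + (1*((1/3)*(-1) + 1))/3 = -4 + (1*(-1/3 + 1))/3 = -4 + (1*(2/3))/3 = -4 + (1/3)*(2/3) = -4 + 2/9 = -34/9 ≈ -3.7778)
((o(q(4, 3)) - r) - 25)**2 = (((2*4)**2 - 1*(-34/9)) - 25)**2 = ((8**2 + 34/9) - 25)**2 = ((64 + 34/9) - 25)**2 = (610/9 - 25)**2 = (385/9)**2 = 148225/81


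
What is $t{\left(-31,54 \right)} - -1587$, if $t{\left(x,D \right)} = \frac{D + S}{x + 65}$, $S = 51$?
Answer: $\frac{54063}{34} \approx 1590.1$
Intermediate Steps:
$t{\left(x,D \right)} = \frac{51 + D}{65 + x}$ ($t{\left(x,D \right)} = \frac{D + 51}{x + 65} = \frac{51 + D}{65 + x}$)
$t{\left(-31,54 \right)} - -1587 = \frac{51 + 54}{65 - 31} - -1587 = \frac{1}{34} \cdot 105 + 1587 = \frac{105}{34} + 1587 = \frac{54063}{34}$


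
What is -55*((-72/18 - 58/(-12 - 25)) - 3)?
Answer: 11055/37 ≈ 298.78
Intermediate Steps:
-55*((-72/18 - 58/(-12 - 25)) - 3) = -55*((-72*1/18 - 58/(-37)) - 3) = -55*((-4 - 58*(-1/37)) - 3) = -55*((-4 + 58/37) - 3) = -55*(-90/37 - 3) = -55*(-201/37) = 11055/37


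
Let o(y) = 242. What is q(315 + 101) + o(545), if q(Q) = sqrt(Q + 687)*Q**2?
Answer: 242 + 173056*sqrt(1103) ≈ 5.7477e+6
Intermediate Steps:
q(Q) = Q**2*sqrt(687 + Q) (q(Q) = sqrt(687 + Q)*Q**2 = Q**2*sqrt(687 + Q))
q(315 + 101) + o(545) = (315 + 101)**2*sqrt(687 + (315 + 101)) + 242 = 416**2*sqrt(687 + 416) + 242 = 173056*sqrt(1103) + 242 = 242 + 173056*sqrt(1103)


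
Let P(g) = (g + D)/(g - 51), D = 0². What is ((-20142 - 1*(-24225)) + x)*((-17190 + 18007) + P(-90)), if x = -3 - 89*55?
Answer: -31319635/47 ≈ -6.6638e+5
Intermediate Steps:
D = 0
x = -4898 (x = -3 - 4895 = -4898)
P(g) = g/(-51 + g) (P(g) = (g + 0)/(g - 51) = g/(-51 + g))
((-20142 - 1*(-24225)) + x)*((-17190 + 18007) + P(-90)) = ((-20142 - 1*(-24225)) - 4898)*((-17190 + 18007) - 90/(-51 - 90)) = ((-20142 + 24225) - 4898)*(817 - 90/(-141)) = (4083 - 4898)*(817 - 90*(-1/141)) = -815*(817 + 30/47) = -815*38429/47 = -31319635/47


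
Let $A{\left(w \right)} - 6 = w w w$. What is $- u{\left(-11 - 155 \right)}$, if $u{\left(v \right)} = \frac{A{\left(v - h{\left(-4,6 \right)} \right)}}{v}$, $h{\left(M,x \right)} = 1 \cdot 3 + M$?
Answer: $- \frac{4492119}{166} \approx -27061.0$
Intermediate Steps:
$h{\left(M,x \right)} = 3 + M$
$A{\left(w \right)} = 6 + w^{3}$ ($A{\left(w \right)} = 6 + w w w = 6 + w^{2} w = 6 + w^{3}$)
$u{\left(v \right)} = \frac{6 + \left(1 + v\right)^{3}}{v}$ ($u{\left(v \right)} = \frac{6 + \left(v - \left(3 - 4\right)\right)^{3}}{v} = \frac{6 + \left(v - -1\right)^{3}}{v} = \frac{6 + \left(v + 1\right)^{3}}{v} = \frac{6 + \left(1 + v\right)^{3}}{v}$)
$- u{\left(-11 - 155 \right)} = - \frac{6 + \left(1 - 166\right)^{3}}{-11 - 155} = - \frac{6 + \left(1 - 166\right)^{3}}{-166} = - \frac{\left(-1\right) \left(6 + \left(-165\right)^{3}\right)}{166} = - \frac{\left(-1\right) \left(6 - 4492125\right)}{166} = - \frac{\left(-1\right) \left(-4492119\right)}{166} = \left(-1\right) \frac{4492119}{166} = - \frac{4492119}{166}$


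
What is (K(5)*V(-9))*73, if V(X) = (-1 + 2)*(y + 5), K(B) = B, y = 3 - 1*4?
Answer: 1460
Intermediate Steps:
y = -1 (y = 3 - 4 = -1)
V(X) = 4 (V(X) = (-1 + 2)*(-1 + 5) = 1*4 = 4)
(K(5)*V(-9))*73 = (5*4)*73 = 20*73 = 1460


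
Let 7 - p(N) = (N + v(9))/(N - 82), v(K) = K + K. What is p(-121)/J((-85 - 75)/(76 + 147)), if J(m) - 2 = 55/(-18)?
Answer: -23724/3857 ≈ -6.1509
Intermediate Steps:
v(K) = 2*K
p(N) = 7 - (18 + N)/(-82 + N) (p(N) = 7 - (N + 2*9)/(N - 82) = 7 - (N + 18)/(-82 + N) = 7 - (18 + N)/(-82 + N))
J(m) = -19/18 (J(m) = 2 + 55/(-18) = 2 + 55*(-1/18) = 2 - 55/18 = -19/18)
p(-121)/J((-85 - 75)/(76 + 147)) = (2*(-296 + 3*(-121))/(-82 - 121))/(-19/18) = (2*(-296 - 363)/(-203))*(-18/19) = (2*(-1/203)*(-659))*(-18/19) = (1318/203)*(-18/19) = -23724/3857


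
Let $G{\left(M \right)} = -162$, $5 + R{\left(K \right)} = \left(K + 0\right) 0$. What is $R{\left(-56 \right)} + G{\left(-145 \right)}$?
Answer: $-167$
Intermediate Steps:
$R{\left(K \right)} = -5$ ($R{\left(K \right)} = -5 + \left(K + 0\right) 0 = -5 + K 0 = -5 + 0 = -5$)
$R{\left(-56 \right)} + G{\left(-145 \right)} = -5 - 162 = -167$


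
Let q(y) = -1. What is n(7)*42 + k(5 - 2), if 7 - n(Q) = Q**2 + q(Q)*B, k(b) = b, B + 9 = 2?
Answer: -2055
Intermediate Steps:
B = -7 (B = -9 + 2 = -7)
n(Q) = -Q**2 (n(Q) = 7 - (Q**2 - 1*(-7)) = 7 - (Q**2 + 7) = 7 - (7 + Q**2) = 7 + (-7 - Q**2) = -Q**2)
n(7)*42 + k(5 - 2) = -1*7**2*42 + (5 - 2) = -1*49*42 + 3 = -49*42 + 3 = -2058 + 3 = -2055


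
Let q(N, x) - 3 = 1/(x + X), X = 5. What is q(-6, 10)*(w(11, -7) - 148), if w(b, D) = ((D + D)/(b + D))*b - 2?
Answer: -8671/15 ≈ -578.07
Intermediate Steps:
q(N, x) = 3 + 1/(5 + x) (q(N, x) = 3 + 1/(x + 5) = 3 + 1/(5 + x))
w(b, D) = -2 + 2*D*b/(D + b) (w(b, D) = ((2*D)/(D + b))*b - 2 = (2*D/(D + b))*b - 2 = 2*D*b/(D + b) - 2 = -2 + 2*D*b/(D + b))
q(-6, 10)*(w(11, -7) - 148) = ((16 + 3*10)/(5 + 10))*(2*(-1*(-7) - 1*11 - 7*11)/(-7 + 11) - 148) = ((16 + 30)/15)*(2*(7 - 11 - 77)/4 - 148) = ((1/15)*46)*(2*(¼)*(-81) - 148) = 46*(-81/2 - 148)/15 = (46/15)*(-377/2) = -8671/15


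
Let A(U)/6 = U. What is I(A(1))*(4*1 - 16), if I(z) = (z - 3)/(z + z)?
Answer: -3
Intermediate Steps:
A(U) = 6*U
I(z) = (-3 + z)/(2*z) (I(z) = (-3 + z)/((2*z)) = (-3 + z)*(1/(2*z)) = (-3 + z)/(2*z))
I(A(1))*(4*1 - 16) = ((-3 + 6*1)/(2*((6*1))))*(4*1 - 16) = ((½)*(-3 + 6)/6)*(4 - 16) = ((½)*(⅙)*3)*(-12) = (¼)*(-12) = -3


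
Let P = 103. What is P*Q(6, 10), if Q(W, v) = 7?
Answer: 721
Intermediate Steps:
P*Q(6, 10) = 103*7 = 721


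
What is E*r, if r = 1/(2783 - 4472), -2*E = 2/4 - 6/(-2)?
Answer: 7/6756 ≈ 0.0010361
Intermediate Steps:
E = -7/4 (E = -(2/4 - 6/(-2))/2 = -(2*(¼) - 6*(-½))/2 = -(½ + 3)/2 = -½*7/2 = -7/4 ≈ -1.7500)
r = -1/1689 (r = 1/(-1689) = -1/1689 ≈ -0.00059207)
E*r = -7/4*(-1/1689) = 7/6756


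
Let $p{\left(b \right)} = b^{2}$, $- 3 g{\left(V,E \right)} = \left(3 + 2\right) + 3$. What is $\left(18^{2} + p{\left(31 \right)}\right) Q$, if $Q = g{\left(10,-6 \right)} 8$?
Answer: $- \frac{82240}{3} \approx -27413.0$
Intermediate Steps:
$g{\left(V,E \right)} = - \frac{8}{3}$ ($g{\left(V,E \right)} = - \frac{\left(3 + 2\right) + 3}{3} = - \frac{5 + 3}{3} = \left(- \frac{1}{3}\right) 8 = - \frac{8}{3}$)
$Q = - \frac{64}{3}$ ($Q = \left(- \frac{8}{3}\right) 8 = - \frac{64}{3} \approx -21.333$)
$\left(18^{2} + p{\left(31 \right)}\right) Q = \left(18^{2} + 31^{2}\right) \left(- \frac{64}{3}\right) = \left(324 + 961\right) \left(- \frac{64}{3}\right) = 1285 \left(- \frac{64}{3}\right) = - \frac{82240}{3}$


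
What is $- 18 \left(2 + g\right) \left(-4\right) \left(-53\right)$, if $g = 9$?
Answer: $-41976$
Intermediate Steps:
$- 18 \left(2 + g\right) \left(-4\right) \left(-53\right) = - 18 \left(2 + 9\right) \left(-4\right) \left(-53\right) = \left(-18\right) 11 \left(-4\right) \left(-53\right) = \left(-198\right) \left(-4\right) \left(-53\right) = 792 \left(-53\right) = -41976$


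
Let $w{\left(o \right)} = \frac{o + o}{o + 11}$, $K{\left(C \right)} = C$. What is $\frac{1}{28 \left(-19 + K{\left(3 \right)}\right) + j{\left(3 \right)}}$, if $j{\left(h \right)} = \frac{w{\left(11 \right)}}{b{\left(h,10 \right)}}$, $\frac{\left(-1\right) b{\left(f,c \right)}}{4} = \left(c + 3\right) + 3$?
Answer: $- \frac{64}{28673} \approx -0.0022321$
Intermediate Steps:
$b{\left(f,c \right)} = -24 - 4 c$ ($b{\left(f,c \right)} = - 4 \left(\left(c + 3\right) + 3\right) = - 4 \left(\left(3 + c\right) + 3\right) = - 4 \left(6 + c\right) = -24 - 4 c$)
$w{\left(o \right)} = \frac{2 o}{11 + o}$
$j{\left(h \right)} = - \frac{1}{64}$ ($j{\left(h \right)} = \frac{2 \cdot 11 \frac{1}{11 + 11}}{-24 - 40} = \frac{2 \cdot 11 \cdot \frac{1}{22}}{-24 - 40} = \frac{2 \cdot 11 \cdot \frac{1}{22}}{-64} = 1 \left(- \frac{1}{64}\right) = - \frac{1}{64}$)
$\frac{1}{28 \left(-19 + K{\left(3 \right)}\right) + j{\left(3 \right)}} = \frac{1}{28 \left(-19 + 3\right) - \frac{1}{64}} = \frac{1}{28 \left(-16\right) - \frac{1}{64}} = \frac{1}{-448 - \frac{1}{64}} = \frac{1}{- \frac{28673}{64}} = - \frac{64}{28673}$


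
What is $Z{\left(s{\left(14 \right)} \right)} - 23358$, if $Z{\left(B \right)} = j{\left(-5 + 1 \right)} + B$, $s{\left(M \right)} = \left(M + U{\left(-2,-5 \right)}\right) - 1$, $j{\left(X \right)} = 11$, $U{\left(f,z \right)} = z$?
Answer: $-23339$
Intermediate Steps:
$s{\left(M \right)} = -6 + M$ ($s{\left(M \right)} = \left(M - 5\right) - 1 = \left(-5 + M\right) - 1 = -6 + M$)
$Z{\left(B \right)} = 11 + B$
$Z{\left(s{\left(14 \right)} \right)} - 23358 = \left(11 + \left(-6 + 14\right)\right) - 23358 = \left(11 + 8\right) - 23358 = 19 - 23358 = -23339$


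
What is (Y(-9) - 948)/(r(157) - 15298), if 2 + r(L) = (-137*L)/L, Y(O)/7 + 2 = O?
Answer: 1025/15437 ≈ 0.066399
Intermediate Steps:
Y(O) = -14 + 7*O
r(L) = -139 (r(L) = -2 + (-137*L)/L = -2 - 137 = -139)
(Y(-9) - 948)/(r(157) - 15298) = ((-14 + 7*(-9)) - 948)/(-139 - 15298) = ((-14 - 63) - 948)/(-15437) = (-77 - 948)*(-1/15437) = -1025*(-1/15437) = 1025/15437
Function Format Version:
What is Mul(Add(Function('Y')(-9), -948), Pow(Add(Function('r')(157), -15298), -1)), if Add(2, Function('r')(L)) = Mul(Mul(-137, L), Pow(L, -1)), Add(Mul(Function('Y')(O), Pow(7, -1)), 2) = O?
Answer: Rational(1025, 15437) ≈ 0.066399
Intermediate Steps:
Function('Y')(O) = Add(-14, Mul(7, O))
Function('r')(L) = -139 (Function('r')(L) = Add(-2, Mul(Mul(-137, L), Pow(L, -1))) = Add(-2, -137) = -139)
Mul(Add(Function('Y')(-9), -948), Pow(Add(Function('r')(157), -15298), -1)) = Mul(Add(Add(-14, Mul(7, -9)), -948), Pow(Add(-139, -15298), -1)) = Mul(Add(Add(-14, -63), -948), Pow(-15437, -1)) = Mul(Add(-77, -948), Rational(-1, 15437)) = Mul(-1025, Rational(-1, 15437)) = Rational(1025, 15437)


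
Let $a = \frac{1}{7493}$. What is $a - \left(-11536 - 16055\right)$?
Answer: $\frac{206739364}{7493} \approx 27591.0$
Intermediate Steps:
$a = \frac{1}{7493} \approx 0.00013346$
$a - \left(-11536 - 16055\right) = \frac{1}{7493} - \left(-11536 - 16055\right) = \frac{1}{7493} - -27591 = \frac{1}{7493} + 27591 = \frac{206739364}{7493}$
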